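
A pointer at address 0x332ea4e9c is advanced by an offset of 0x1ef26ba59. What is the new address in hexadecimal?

Add column by column in base 16, right to left:
  c+9 = 5 carry 1
  9+5+1 = f
  e+a = 8 carry 1
  4+b+1 = 0 carry 1
  a+6+1 = 1 carry 1
  e+2+1 = 1 carry 1
  2+f+1 = 2 carry 1
  3+e+1 = 2 carry 1
  3+1+1 = 5

0x5221108f5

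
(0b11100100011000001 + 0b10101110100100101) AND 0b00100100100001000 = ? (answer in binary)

0b100000000

Add column by column in base 2, right to left:
  1+1 = 0 carry 1
  0+0+1 = 1
  0+1 = 1
  0+0 = 0
  0+0 = 0
  0+1 = 1
  1+0 = 1
  1+0 = 1
  0+1 = 1
  0+0 = 0
  0+1 = 1
  1+1 = 0 carry 1
  0+1+1 = 0 carry 1
  0+0+1 = 1
  1+1 = 0 carry 1
  1+0+1 = 0 carry 1
  1+1+1 = 1 carry 1
  final carry 1
Sum = 0b110010010111100110; now AND with 0b00100100100001000:
  110010010111100110
& 000100100100001000
= 000000000100000000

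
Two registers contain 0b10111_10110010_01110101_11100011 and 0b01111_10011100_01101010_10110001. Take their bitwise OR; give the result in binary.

0b11111101111100111111111110011

OR bit by bit (1 where either bit is 1):
  10111101100100111010111100011
| 01111100111000110101010110001
= 11111101111100111111111110011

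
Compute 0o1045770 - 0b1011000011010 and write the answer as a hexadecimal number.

0o1045770 = 0x44bf8 in hexadecimal.
0b1011000011010 = 0x161a in hexadecimal.
Subtract column by column in base 16:
  8-a → e (borrow)
  f-1-1 → d
  b-6 → 5
  4-1 → 3
  4-0 → 4

0x435de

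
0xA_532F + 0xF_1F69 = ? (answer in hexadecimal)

0x197298

Add column by column in base 16, right to left:
  F+9 = 8 carry 1
  2+6+1 = 9
  3+F = 2 carry 1
  5+1+1 = 7
  A+F = 9 carry 1
  final carry 1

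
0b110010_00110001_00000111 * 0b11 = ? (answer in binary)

Multiply each base-2 digit by 3, carrying:
  1×3 = 3 → write 1 carry 1
  1×3+1 = 4 → write 0 carry 2
  1×3+2 = 5 → write 1 carry 2
  0×3+2 = 2 → write 0 carry 1
  0×3+1 = 1 → write 1
  0×3 = 0 → write 0
  0×3 = 0 → write 0
  0×3 = 0 → write 0
  1×3 = 3 → write 1 carry 1
  0×3+1 = 1 → write 1
  0×3 = 0 → write 0
  0×3 = 0 → write 0
  1×3 = 3 → write 1 carry 1
  1×3+1 = 4 → write 0 carry 2
  0×3+2 = 2 → write 0 carry 1
  0×3+1 = 1 → write 1
  0×3 = 0 → write 0
  1×3 = 3 → write 1 carry 1
  0×3+1 = 1 → write 1
  0×3 = 0 → write 0
  1×3 = 3 → write 1 carry 1
  1×3+1 = 4 → write 0 carry 2
  remaining carry: 10

0b100101101001001100010101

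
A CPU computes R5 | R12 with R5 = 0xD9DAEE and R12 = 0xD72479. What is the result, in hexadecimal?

OR each hex digit independently (no carries):
  D|D=D, 9|7=F, D|2=F, A|4=E, E|7=F, E|9=F

0xDFFEFF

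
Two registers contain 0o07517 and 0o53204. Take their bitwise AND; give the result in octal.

0o03004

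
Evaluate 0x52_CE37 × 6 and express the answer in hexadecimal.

Multiply each base-16 digit by 6, carrying:
  7×6 = 42 → write A carry 2
  3×6+2 = 20 → write 4 carry 1
  E×6+1 = 85 → write 5 carry 5
  C×6+5 = 77 → write D carry 4
  2×6+4 = 16 → write 0 carry 1
  5×6+1 = 31 → write F carry 1
  remaining carry: 1

0x1F0D54A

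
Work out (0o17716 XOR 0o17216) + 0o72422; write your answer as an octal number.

0o73122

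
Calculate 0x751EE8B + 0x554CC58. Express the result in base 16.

0xCA6BAE3

Add column by column in base 16, right to left:
  B+8 = 3 carry 1
  8+5+1 = E
  E+C = A carry 1
  E+C+1 = B carry 1
  1+4+1 = 6
  5+5 = A
  7+5 = C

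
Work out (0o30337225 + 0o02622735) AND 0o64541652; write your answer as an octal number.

Add column by column in base 8, right to left:
  5+5 = 2 carry 1
  2+3+1 = 6
  2+7 = 1 carry 1
  7+2+1 = 2 carry 1
  3+2+1 = 6
  3+6 = 1 carry 1
  0+2+1 = 3
  3+0 = 3
Sum = 0o33162162; now AND with 0o64541652:
  3&6=2, 3&4=0, 1&5=1, 6&4=4, 2&1=0, 1&6=0, 6&5=4, 2&2=2

0o20140042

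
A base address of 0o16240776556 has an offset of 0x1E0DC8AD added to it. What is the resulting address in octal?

0o22044343033

0x1E0DC8AD = 0o3603344255 in octal.
Add column by column in base 8, right to left:
  6+5 = 3 carry 1
  5+5+1 = 3 carry 1
  5+2+1 = 0 carry 1
  6+4+1 = 3 carry 1
  7+4+1 = 4 carry 1
  7+3+1 = 3 carry 1
  0+3+1 = 4
  4+0 = 4
  2+6 = 0 carry 1
  6+3+1 = 2 carry 1
  1+0+1 = 2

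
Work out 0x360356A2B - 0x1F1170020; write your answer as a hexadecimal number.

Subtract column by column in base 16:
  B-0 → B
  2-2 → 0
  A-0 → A
  6-0 → 6
  5-7 → E (borrow)
  3-1-1 → 1
  0-1 → F (borrow)
  6-F-1 → 6 (borrow)
  3-1-1 → 1

0x16F1E6A0B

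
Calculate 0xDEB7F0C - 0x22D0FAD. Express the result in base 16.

0xBBE6F5F

Subtract column by column in base 16:
  C-D → F (borrow)
  0-A-1 → 5 (borrow)
  F-F-1 → F (borrow)
  7-0-1 → 6
  B-D → E (borrow)
  E-2-1 → B
  D-2 → B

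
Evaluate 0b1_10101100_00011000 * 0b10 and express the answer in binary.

0b110101100000110000

Multiply each base-2 digit by 2, carrying:
  0×2 = 0 → write 0
  0×2 = 0 → write 0
  0×2 = 0 → write 0
  1×2 = 2 → write 0 carry 1
  1×2+1 = 3 → write 1 carry 1
  0×2+1 = 1 → write 1
  0×2 = 0 → write 0
  0×2 = 0 → write 0
  0×2 = 0 → write 0
  0×2 = 0 → write 0
  1×2 = 2 → write 0 carry 1
  1×2+1 = 3 → write 1 carry 1
  0×2+1 = 1 → write 1
  1×2 = 2 → write 0 carry 1
  0×2+1 = 1 → write 1
  1×2 = 2 → write 0 carry 1
  1×2+1 = 3 → write 1 carry 1
  remaining carry: 1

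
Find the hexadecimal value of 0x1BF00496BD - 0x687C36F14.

0x15684127A9

Subtract column by column in base 16:
  D-4 → 9
  B-1 → A
  6-F → 7 (borrow)
  9-6-1 → 2
  4-3 → 1
  0-C → 4 (borrow)
  0-7-1 → 8 (borrow)
  F-8-1 → 6
  B-6 → 5
  1-0 → 1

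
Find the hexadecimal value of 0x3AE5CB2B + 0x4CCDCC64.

Add column by column in base 16, right to left:
  B+4 = F
  2+6 = 8
  B+C = 7 carry 1
  C+C+1 = 9 carry 1
  5+D+1 = 3 carry 1
  E+C+1 = B carry 1
  A+C+1 = 7 carry 1
  3+4+1 = 8

0x87B3978F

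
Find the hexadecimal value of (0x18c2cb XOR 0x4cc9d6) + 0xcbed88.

0x11ff8a5

First 0x18c2cb XOR 0x4cc9d6 = 0x540b1d.
Add column by column in base 16, right to left:
  d+8 = 5 carry 1
  1+8+1 = a
  b+d = 8 carry 1
  0+e+1 = f
  4+b = f
  5+c = 1 carry 1
  final carry 1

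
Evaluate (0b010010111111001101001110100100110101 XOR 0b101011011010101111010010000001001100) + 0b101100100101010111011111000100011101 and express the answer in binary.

0b1100110001010111001111011101010010110

First 0b010010111111001101001110100100110101 XOR 0b101011011010101111010010000001001100 = 0b111001100101100010011100100101111001.
Add column by column in base 2, right to left:
  1+1 = 0 carry 1
  0+0+1 = 1
  0+1 = 1
  1+1 = 0 carry 1
  1+1+1 = 1 carry 1
  1+0+1 = 0 carry 1
  1+0+1 = 0 carry 1
  0+0+1 = 1
  1+1 = 0 carry 1
  0+0+1 = 1
  0+0 = 0
  1+0 = 1
  0+1 = 1
  0+1 = 1
  1+1 = 0 carry 1
  1+1+1 = 1 carry 1
  1+1+1 = 1 carry 1
  0+0+1 = 1
  0+1 = 1
  1+1 = 0 carry 1
  0+1+1 = 0 carry 1
  0+0+1 = 1
  0+1 = 1
  1+0 = 1
  1+1 = 0 carry 1
  0+0+1 = 1
  1+1 = 0 carry 1
  0+0+1 = 1
  0+0 = 0
  1+1 = 0 carry 1
  1+0+1 = 0 carry 1
  0+0+1 = 1
  0+1 = 1
  1+1 = 0 carry 1
  1+0+1 = 0 carry 1
  1+1+1 = 1 carry 1
  final carry 1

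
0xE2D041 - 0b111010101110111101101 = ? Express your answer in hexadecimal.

0b111010101110111101101 = 0x1D5DED in hexadecimal.
Subtract column by column in base 16:
  1-D → 4 (borrow)
  4-E-1 → 5 (borrow)
  0-D-1 → 2 (borrow)
  D-5-1 → 7
  2-D → 5 (borrow)
  E-1-1 → C

0xC57254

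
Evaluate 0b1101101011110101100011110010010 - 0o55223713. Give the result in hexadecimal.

0x6CC59FC7

0b1101101011110101100011110010010 = 0x6D7AC792 in hexadecimal.
0o55223713 = 0xB527CB in hexadecimal.
Subtract column by column in base 16:
  2-B → 7 (borrow)
  9-C-1 → C (borrow)
  7-7-1 → F (borrow)
  C-2-1 → 9
  A-5 → 5
  7-B → C (borrow)
  D-0-1 → C
  6-0 → 6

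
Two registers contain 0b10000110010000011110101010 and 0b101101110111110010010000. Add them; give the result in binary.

Add column by column in base 2, right to left:
  0+0 = 0
  1+0 = 1
  0+0 = 0
  1+0 = 1
  0+1 = 1
  1+0 = 1
  0+0 = 0
  1+1 = 0 carry 1
  1+0+1 = 0 carry 1
  1+0+1 = 0 carry 1
  1+1+1 = 1 carry 1
  0+1+1 = 0 carry 1
  0+1+1 = 0 carry 1
  0+1+1 = 0 carry 1
  0+1+1 = 0 carry 1
  0+0+1 = 1
  1+1 = 0 carry 1
  0+1+1 = 0 carry 1
  0+1+1 = 0 carry 1
  1+0+1 = 0 carry 1
  1+1+1 = 1 carry 1
  0+1+1 = 0 carry 1
  0+0+1 = 1
  0+1 = 1
  0+0 = 0
  1+0 = 1

0b10110100001000010000111010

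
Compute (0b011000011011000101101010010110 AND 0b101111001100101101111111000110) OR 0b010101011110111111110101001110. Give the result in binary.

0b011000011011000101101010010110 AND 0b101111001100101101111111000110 = 0b001000001000000101101010000110.
Then OR with 0b010101011110111111110101001110.

0b11101011110111111111111001110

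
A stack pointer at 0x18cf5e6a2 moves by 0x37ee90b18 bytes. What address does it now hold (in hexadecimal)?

0x50bdef1ba

Add column by column in base 16, right to left:
  2+8 = a
  a+1 = b
  6+b = 1 carry 1
  e+0+1 = f
  5+9 = e
  f+e = d carry 1
  c+e+1 = b carry 1
  8+7+1 = 0 carry 1
  1+3+1 = 5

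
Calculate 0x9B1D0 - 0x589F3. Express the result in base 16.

0x427DD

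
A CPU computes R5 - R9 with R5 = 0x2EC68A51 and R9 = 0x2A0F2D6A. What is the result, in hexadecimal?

0x4B75CE7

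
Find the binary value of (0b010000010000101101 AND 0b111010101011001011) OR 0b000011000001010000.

0b010000010000101101 AND 0b111010101011001011 = 0b010000000000001001.
Then OR with 0b000011000001010000.

0b10011000001011001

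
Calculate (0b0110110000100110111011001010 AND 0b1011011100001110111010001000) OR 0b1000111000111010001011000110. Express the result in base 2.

0b1010111000111110111011001110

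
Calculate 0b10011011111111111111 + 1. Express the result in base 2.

The trailing 14 digits are 1 (max in base 2), so adding 1 cascades: they roll to 0 and the next digit up increments.

0b10011100000000000000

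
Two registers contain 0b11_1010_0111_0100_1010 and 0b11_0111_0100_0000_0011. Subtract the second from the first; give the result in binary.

Subtract column by column in base 2:
  0-1 → 1 (borrow)
  1-1-1 → 1 (borrow)
  0-0-1 → 1 (borrow)
  1-0-1 → 0
  0-0 → 0
  0-0 → 0
  1-0 → 1
  0-0 → 0
  1-0 → 1
  1-0 → 1
  1-1 → 0
  0-0 → 0
  0-1 → 1 (borrow)
  1-1-1 → 1 (borrow)
  0-1-1 → 0 (borrow)
  1-0-1 → 0
  1-1 → 0
  1-1 → 0

0b11001101000111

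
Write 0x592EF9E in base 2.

0b101100100101110111110011110

Expand each hex digit to 4 bits: 5=0101 9=1001 2=0010 E=1110 F=1111 9=1001 E=1110.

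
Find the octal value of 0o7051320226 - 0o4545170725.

Subtract column by column in base 8:
  6-5 → 1
  2-2 → 0
  2-7 → 3 (borrow)
  0-0-1 → 7 (borrow)
  2-7-1 → 2 (borrow)
  3-1-1 → 1
  1-5 → 4 (borrow)
  5-4-1 → 0
  0-5 → 3 (borrow)
  7-4-1 → 2

0o2304127301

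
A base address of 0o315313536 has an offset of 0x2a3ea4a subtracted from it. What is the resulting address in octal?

0o44326424

0x2a3ea4a = 0o250765112 in octal.
Subtract column by column in base 8:
  6-2 → 4
  3-1 → 2
  5-1 → 4
  3-5 → 6 (borrow)
  1-6-1 → 2 (borrow)
  3-7-1 → 3 (borrow)
  5-0-1 → 4
  1-5 → 4 (borrow)
  3-2-1 → 0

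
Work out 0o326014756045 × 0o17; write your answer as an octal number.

Multiply each base-8 digit by 15, carrying:
  5×15 = 75 → write 3 carry 9
  4×15+9 = 69 → write 5 carry 8
  0×15+8 = 8 → write 0 carry 1
  6×15+1 = 91 → write 3 carry 11
  5×15+11 = 86 → write 6 carry 10
  7×15+10 = 115 → write 3 carry 14
  4×15+14 = 74 → write 2 carry 9
  1×15+9 = 24 → write 0 carry 3
  0×15+3 = 3 → write 3
  6×15 = 90 → write 2 carry 11
  2×15+11 = 41 → write 1 carry 5
  3×15+5 = 50 → write 2 carry 6
  remaining carry: 6

0o6212302363053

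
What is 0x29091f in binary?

0b1010010000100100011111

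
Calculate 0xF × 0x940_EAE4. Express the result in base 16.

0x8ACDC35C

Multiply each base-16 digit by 15, carrying:
  4×15 = 60 → write C carry 3
  E×15+3 = 213 → write 5 carry 13
  A×15+13 = 163 → write 3 carry 10
  E×15+10 = 220 → write C carry 13
  0×15+13 = 13 → write D
  4×15 = 60 → write C carry 3
  9×15+3 = 138 → write A carry 8
  remaining carry: 8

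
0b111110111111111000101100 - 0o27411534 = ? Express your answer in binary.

0o27411534 = 0b10111100001001101011100 in binary.
Subtract column by column in base 2:
  0-0 → 0
  0-0 → 0
  1-1 → 0
  1-1 → 0
  0-1 → 1 (borrow)
  1-0-1 → 0
  0-1 → 1 (borrow)
  0-0-1 → 1 (borrow)
  0-1-1 → 0 (borrow)
  1-1-1 → 1 (borrow)
  1-0-1 → 0
  1-0 → 1
  1-1 → 0
  1-0 → 1
  1-0 → 1
  1-0 → 1
  1-0 → 1
  1-1 → 0
  0-1 → 1 (borrow)
  1-1-1 → 1 (borrow)
  1-1-1 → 1 (borrow)
  1-0-1 → 0
  1-1 → 0
  1-0 → 1

0b100111011110101011010000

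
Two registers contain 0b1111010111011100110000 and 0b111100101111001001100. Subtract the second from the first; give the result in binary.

0b111110001100011100100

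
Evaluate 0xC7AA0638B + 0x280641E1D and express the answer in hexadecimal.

0xEFB0481A8

Add column by column in base 16, right to left:
  B+D = 8 carry 1
  8+1+1 = A
  3+E = 1 carry 1
  6+1+1 = 8
  0+4 = 4
  A+6 = 0 carry 1
  A+0+1 = B
  7+8 = F
  C+2 = E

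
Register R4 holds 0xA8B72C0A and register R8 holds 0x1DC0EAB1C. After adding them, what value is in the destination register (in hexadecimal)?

0x284C5D726

Add column by column in base 16, right to left:
  A+C = 6 carry 1
  0+1+1 = 2
  C+B = 7 carry 1
  2+A+1 = D
  7+E = 5 carry 1
  B+0+1 = C
  8+C = 4 carry 1
  A+D+1 = 8 carry 1
  0+1+1 = 2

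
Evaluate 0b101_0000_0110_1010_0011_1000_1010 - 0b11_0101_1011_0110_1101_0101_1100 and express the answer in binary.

Subtract column by column in base 2:
  0-0 → 0
  1-0 → 1
  0-1 → 1 (borrow)
  1-1-1 → 1 (borrow)
  0-1-1 → 0 (borrow)
  0-0-1 → 1 (borrow)
  0-1-1 → 0 (borrow)
  1-0-1 → 0
  1-1 → 0
  1-0 → 1
  0-1 → 1 (borrow)
  0-1-1 → 0 (borrow)
  0-0-1 → 1 (borrow)
  1-1-1 → 1 (borrow)
  0-1-1 → 0 (borrow)
  1-0-1 → 0
  0-1 → 1 (borrow)
  1-1-1 → 1 (borrow)
  1-0-1 → 0
  0-1 → 1 (borrow)
  0-1-1 → 0 (borrow)
  0-0-1 → 1 (borrow)
  0-1-1 → 0 (borrow)
  0-0-1 → 1 (borrow)
  1-1-1 → 1 (borrow)
  0-1-1 → 0 (borrow)
  1-0-1 → 0

0b1101010110011011000101110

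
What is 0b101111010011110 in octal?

0o57236

Group the bits in threes: 101 111 010 011 110 → 57236.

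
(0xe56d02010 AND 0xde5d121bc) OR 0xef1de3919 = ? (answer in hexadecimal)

0xef5de3919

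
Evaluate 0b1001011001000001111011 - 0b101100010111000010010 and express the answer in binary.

0b11110110001001101001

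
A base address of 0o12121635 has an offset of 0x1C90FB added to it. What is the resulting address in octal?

0o21232230

0x1C90FB = 0o7110373 in octal.
Add column by column in base 8, right to left:
  5+3 = 0 carry 1
  3+7+1 = 3 carry 1
  6+3+1 = 2 carry 1
  1+0+1 = 2
  2+1 = 3
  1+1 = 2
  2+7 = 1 carry 1
  1+0+1 = 2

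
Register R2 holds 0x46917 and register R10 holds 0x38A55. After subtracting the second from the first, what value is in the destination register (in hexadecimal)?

0xDEC2

Subtract column by column in base 16:
  7-5 → 2
  1-5 → C (borrow)
  9-A-1 → E (borrow)
  6-8-1 → D (borrow)
  4-3-1 → 0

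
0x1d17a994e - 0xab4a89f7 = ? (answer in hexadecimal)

Subtract column by column in base 16:
  e-7 → 7
  4-f → 5 (borrow)
  9-9-1 → f (borrow)
  9-8-1 → 0
  a-a → 0
  7-4 → 3
  1-b → 6 (borrow)
  d-a-1 → 2
  1-0 → 1

0x126300f57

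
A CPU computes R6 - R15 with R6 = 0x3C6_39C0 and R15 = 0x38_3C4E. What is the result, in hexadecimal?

0x38DFD72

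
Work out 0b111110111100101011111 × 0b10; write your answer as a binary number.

0b1111101111001010111110

Multiply each base-2 digit by 2, carrying:
  1×2 = 2 → write 0 carry 1
  1×2+1 = 3 → write 1 carry 1
  1×2+1 = 3 → write 1 carry 1
  1×2+1 = 3 → write 1 carry 1
  1×2+1 = 3 → write 1 carry 1
  0×2+1 = 1 → write 1
  1×2 = 2 → write 0 carry 1
  0×2+1 = 1 → write 1
  1×2 = 2 → write 0 carry 1
  0×2+1 = 1 → write 1
  0×2 = 0 → write 0
  1×2 = 2 → write 0 carry 1
  1×2+1 = 3 → write 1 carry 1
  1×2+1 = 3 → write 1 carry 1
  1×2+1 = 3 → write 1 carry 1
  0×2+1 = 1 → write 1
  1×2 = 2 → write 0 carry 1
  1×2+1 = 3 → write 1 carry 1
  1×2+1 = 3 → write 1 carry 1
  1×2+1 = 3 → write 1 carry 1
  1×2+1 = 3 → write 1 carry 1
  remaining carry: 1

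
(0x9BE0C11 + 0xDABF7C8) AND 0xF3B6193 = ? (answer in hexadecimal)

Add column by column in base 16, right to left:
  1+8 = 9
  1+C = D
  C+7 = 3 carry 1
  0+F+1 = 0 carry 1
  E+B+1 = A carry 1
  B+A+1 = 6 carry 1
  9+D+1 = 7 carry 1
  final carry 1
Sum = 0x176A03D9; now AND with 0xF3B6193:
  1&0=0, 7&F=7, 6&3=2, A&B=A, 0&6=0, 3&1=1, D&9=9, 9&3=1

0x72A0191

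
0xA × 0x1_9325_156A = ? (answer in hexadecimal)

Multiply each base-16 digit by 10, carrying:
  A×10 = 100 → write 4 carry 6
  6×10+6 = 66 → write 2 carry 4
  5×10+4 = 54 → write 6 carry 3
  1×10+3 = 13 → write D
  5×10 = 50 → write 2 carry 3
  2×10+3 = 23 → write 7 carry 1
  3×10+1 = 31 → write F carry 1
  9×10+1 = 91 → write B carry 5
  1×10+5 = 15 → write F

0xFBF72D624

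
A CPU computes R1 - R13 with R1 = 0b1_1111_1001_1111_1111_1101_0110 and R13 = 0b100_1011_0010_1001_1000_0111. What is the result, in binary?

0b1101011101101011001001111

Subtract column by column in base 2:
  0-1 → 1 (borrow)
  1-1-1 → 1 (borrow)
  1-1-1 → 1 (borrow)
  0-0-1 → 1 (borrow)
  1-0-1 → 0
  0-0 → 0
  1-0 → 1
  1-1 → 0
  1-1 → 0
  1-0 → 1
  1-0 → 1
  1-1 → 0
  1-0 → 1
  1-1 → 0
  1-0 → 1
  1-0 → 1
  1-1 → 0
  0-1 → 1 (borrow)
  0-0-1 → 1 (borrow)
  1-1-1 → 1 (borrow)
  1-0-1 → 0
  1-0 → 1
  1-1 → 0
  1-0 → 1
  1-0 → 1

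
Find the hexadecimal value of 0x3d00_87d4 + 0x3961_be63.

0x76624637

Add column by column in base 16, right to left:
  4+3 = 7
  d+6 = 3 carry 1
  7+e+1 = 6 carry 1
  8+b+1 = 4 carry 1
  0+1+1 = 2
  0+6 = 6
  d+9 = 6 carry 1
  3+3+1 = 7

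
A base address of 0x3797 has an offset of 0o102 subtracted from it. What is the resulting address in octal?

0o33525

0x3797 = 0o33627 in octal.
Subtract column by column in base 8:
  7-2 → 5
  2-0 → 2
  6-1 → 5
  3-0 → 3
  3-0 → 3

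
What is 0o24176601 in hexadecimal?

Each octal digit is 3 bits: 2=010 4=100 1=001 7=111 6=110 6=110 0=000 1=001.
Group the bits into nibbles: 0101 0000 1111 1101 1000 0001 → 50fd81.

0x50fd81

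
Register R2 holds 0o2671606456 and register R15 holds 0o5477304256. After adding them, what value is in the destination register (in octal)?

Add column by column in base 8, right to left:
  6+6 = 4 carry 1
  5+5+1 = 3 carry 1
  4+2+1 = 7
  6+4 = 2 carry 1
  0+0+1 = 1
  6+3 = 1 carry 1
  1+7+1 = 1 carry 1
  7+7+1 = 7 carry 1
  6+4+1 = 3 carry 1
  2+5+1 = 0 carry 1
  final carry 1

0o10371112734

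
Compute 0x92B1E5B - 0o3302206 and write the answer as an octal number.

0o1107314725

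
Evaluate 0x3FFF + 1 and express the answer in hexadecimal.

The trailing 3 digits are F (max in base 16), so adding 1 cascades: they roll to 0 and the next digit up increments.

0x4000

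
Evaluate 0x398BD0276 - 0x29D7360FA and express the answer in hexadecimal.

Subtract column by column in base 16:
  6-A → C (borrow)
  7-F-1 → 7 (borrow)
  2-0-1 → 1
  0-6 → A (borrow)
  D-3-1 → 9
  B-7 → 4
  8-D → B (borrow)
  9-9-1 → F (borrow)
  3-2-1 → 0

0xFB49A17C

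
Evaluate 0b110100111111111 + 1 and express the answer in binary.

The trailing 9 digits are 1 (max in base 2), so adding 1 cascades: they roll to 0 and the next digit up increments.

0b110101000000000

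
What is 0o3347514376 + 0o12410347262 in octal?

0o15760063660

Add column by column in base 8, right to left:
  6+2 = 0 carry 1
  7+6+1 = 6 carry 1
  3+2+1 = 6
  4+7 = 3 carry 1
  1+4+1 = 6
  5+3 = 0 carry 1
  7+0+1 = 0 carry 1
  4+1+1 = 6
  3+4 = 7
  3+2 = 5
  0+1 = 1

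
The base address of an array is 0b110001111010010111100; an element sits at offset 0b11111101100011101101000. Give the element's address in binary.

Add column by column in base 2, right to left:
  0+0 = 0
  0+0 = 0
  1+0 = 1
  1+1 = 0 carry 1
  1+0+1 = 0 carry 1
  1+1+1 = 1 carry 1
  0+1+1 = 0 carry 1
  1+0+1 = 0 carry 1
  0+1+1 = 0 carry 1
  0+1+1 = 0 carry 1
  1+1+1 = 1 carry 1
  0+0+1 = 1
  1+0 = 1
  1+0 = 1
  1+1 = 0 carry 1
  1+1+1 = 1 carry 1
  0+0+1 = 1
  0+1 = 1
  0+1 = 1
  1+1 = 0 carry 1
  1+1+1 = 1 carry 1
  0+1+1 = 0 carry 1
  0+1+1 = 0 carry 1
  final carry 1

0b100101111011110000100100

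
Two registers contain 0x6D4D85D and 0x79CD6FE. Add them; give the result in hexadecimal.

Add column by column in base 16, right to left:
  D+E = B carry 1
  5+F+1 = 5 carry 1
  8+6+1 = F
  D+D = A carry 1
  4+C+1 = 1 carry 1
  D+9+1 = 7 carry 1
  6+7+1 = E

0xE71AF5B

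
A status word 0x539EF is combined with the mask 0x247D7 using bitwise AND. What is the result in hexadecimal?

0x001C7

AND each hex digit independently (no carries):
  5&2=0, 3&4=0, 9&7=1, E&D=C, F&7=7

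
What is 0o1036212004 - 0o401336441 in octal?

Subtract column by column in base 8:
  4-1 → 3
  0-4 → 4 (borrow)
  0-4-1 → 3 (borrow)
  2-6-1 → 3 (borrow)
  1-3-1 → 5 (borrow)
  2-3-1 → 6 (borrow)
  6-1-1 → 4
  3-0 → 3
  0-4 → 4 (borrow)
  1-0-1 → 0

0o434653343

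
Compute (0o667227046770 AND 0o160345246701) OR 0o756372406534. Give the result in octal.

0o776377446734

0o667227046770 AND 0o160345246701 = 0o060205046700.
Then OR with 0o756372406534.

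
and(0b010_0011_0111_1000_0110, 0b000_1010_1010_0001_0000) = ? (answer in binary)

0b0000010001000000000

AND bit by bit (1 only where both bits are 1):
  0100011011110000110
& 0001010101000010000
= 0000010001000000000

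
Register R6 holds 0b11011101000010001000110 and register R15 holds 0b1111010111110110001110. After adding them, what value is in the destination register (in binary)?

Add column by column in base 2, right to left:
  0+0 = 0
  1+1 = 0 carry 1
  1+1+1 = 1 carry 1
  0+1+1 = 0 carry 1
  0+0+1 = 1
  0+0 = 0
  1+0 = 1
  0+1 = 1
  0+1 = 1
  0+0 = 0
  1+1 = 0 carry 1
  0+1+1 = 0 carry 1
  0+1+1 = 0 carry 1
  0+1+1 = 0 carry 1
  0+1+1 = 0 carry 1
  1+0+1 = 0 carry 1
  0+1+1 = 0 carry 1
  1+0+1 = 0 carry 1
  1+1+1 = 1 carry 1
  1+1+1 = 1 carry 1
  0+1+1 = 0 carry 1
  1+1+1 = 1 carry 1
  1+0+1 = 0 carry 1
  final carry 1

0b101011000000000111010100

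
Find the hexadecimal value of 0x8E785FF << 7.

7 bits is not a whole number of base-16 digits; in binary: 1000111001111000010111111111 << 7 = 10001110011110000101111111110000000.

0x473C2FF80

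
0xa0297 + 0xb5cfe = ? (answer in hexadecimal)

0x155f95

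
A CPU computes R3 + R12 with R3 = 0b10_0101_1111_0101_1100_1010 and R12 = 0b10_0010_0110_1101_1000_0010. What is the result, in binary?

0b10010000110001101001100

Add column by column in base 2, right to left:
  0+0 = 0
  1+1 = 0 carry 1
  0+0+1 = 1
  1+0 = 1
  0+0 = 0
  0+0 = 0
  1+0 = 1
  1+1 = 0 carry 1
  1+1+1 = 1 carry 1
  0+0+1 = 1
  1+1 = 0 carry 1
  0+1+1 = 0 carry 1
  1+0+1 = 0 carry 1
  1+1+1 = 1 carry 1
  1+1+1 = 1 carry 1
  1+0+1 = 0 carry 1
  1+0+1 = 0 carry 1
  0+1+1 = 0 carry 1
  1+0+1 = 0 carry 1
  0+0+1 = 1
  0+0 = 0
  1+1 = 0 carry 1
  final carry 1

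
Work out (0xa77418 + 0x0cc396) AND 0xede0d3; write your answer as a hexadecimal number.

0xa42082

Add column by column in base 16, right to left:
  8+6 = e
  1+9 = a
  4+3 = 7
  7+c = 3 carry 1
  7+c+1 = 4 carry 1
  a+0+1 = b
Sum = 0xb437ae; now AND with 0xede0d3:
  b&e=a, 4&d=4, 3&e=2, 7&0=0, a&d=8, e&3=2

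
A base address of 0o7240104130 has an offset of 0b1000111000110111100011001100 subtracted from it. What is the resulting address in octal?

0o6147207614

0b1000111000110111100011001100 = 0o1070674314 in octal.
Subtract column by column in base 8:
  0-4 → 4 (borrow)
  3-1-1 → 1
  1-3 → 6 (borrow)
  4-4-1 → 7 (borrow)
  0-7-1 → 0 (borrow)
  1-6-1 → 2 (borrow)
  0-0-1 → 7 (borrow)
  4-7-1 → 4 (borrow)
  2-0-1 → 1
  7-1 → 6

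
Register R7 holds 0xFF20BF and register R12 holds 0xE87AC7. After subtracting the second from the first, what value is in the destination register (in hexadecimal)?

0x16A5F8

Subtract column by column in base 16:
  F-7 → 8
  B-C → F (borrow)
  0-A-1 → 5 (borrow)
  2-7-1 → A (borrow)
  F-8-1 → 6
  F-E → 1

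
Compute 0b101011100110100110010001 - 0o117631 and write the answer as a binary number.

0b101011011100100111111000

0o117631 = 0b1001111110011001 in binary.
Subtract column by column in base 2:
  1-1 → 0
  0-0 → 0
  0-0 → 0
  0-1 → 1 (borrow)
  1-1-1 → 1 (borrow)
  0-0-1 → 1 (borrow)
  0-0-1 → 1 (borrow)
  1-1-1 → 1 (borrow)
  1-1-1 → 1 (borrow)
  0-1-1 → 0 (borrow)
  0-1-1 → 0 (borrow)
  1-1-1 → 1 (borrow)
  0-1-1 → 0 (borrow)
  1-0-1 → 0
  1-0 → 1
  0-1 → 1 (borrow)
  0-0-1 → 1 (borrow)
  1-0-1 → 0
  1-0 → 1
  1-0 → 1
  0-0 → 0
  1-0 → 1
  0-0 → 0
  1-0 → 1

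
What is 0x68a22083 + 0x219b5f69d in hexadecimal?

0x282581720

Add column by column in base 16, right to left:
  3+d = 0 carry 1
  8+9+1 = 2 carry 1
  0+6+1 = 7
  2+f = 1 carry 1
  2+5+1 = 8
  a+b = 5 carry 1
  8+9+1 = 2 carry 1
  6+1+1 = 8
  0+2 = 2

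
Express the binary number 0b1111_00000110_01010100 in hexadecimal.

0xF0654

Group the bits into nibbles: 1111 0000 0110 0101 0100 → F0654.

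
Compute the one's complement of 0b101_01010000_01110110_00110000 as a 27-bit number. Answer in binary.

0b010101011111000100111001111

Invert each bit: 101010100000111011000110000 → 010101011111000100111001111.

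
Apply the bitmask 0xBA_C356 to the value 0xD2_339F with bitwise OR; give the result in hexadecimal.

0xFAF3DF

OR each hex digit independently (no carries):
  D|B=F, 2|A=A, 3|C=F, 3|3=3, 9|5=D, F|6=F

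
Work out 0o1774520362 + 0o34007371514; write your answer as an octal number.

0o36004112076

Add column by column in base 8, right to left:
  2+4 = 6
  6+1 = 7
  3+5 = 0 carry 1
  0+1+1 = 2
  2+7 = 1 carry 1
  5+3+1 = 1 carry 1
  4+7+1 = 4 carry 1
  7+0+1 = 0 carry 1
  7+0+1 = 0 carry 1
  1+4+1 = 6
  0+3 = 3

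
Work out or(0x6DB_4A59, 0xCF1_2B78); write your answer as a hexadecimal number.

OR each hex digit independently (no carries):
  6|C=E, D|F=F, B|1=B, 4|2=6, A|B=B, 5|7=7, 9|8=9

0xEFB6B79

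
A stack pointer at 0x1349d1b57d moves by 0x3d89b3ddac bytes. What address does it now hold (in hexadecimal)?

0x50d3859329

Add column by column in base 16, right to left:
  d+c = 9 carry 1
  7+a+1 = 2 carry 1
  5+d+1 = 3 carry 1
  b+d+1 = 9 carry 1
  1+3+1 = 5
  d+b = 8 carry 1
  9+9+1 = 3 carry 1
  4+8+1 = d
  3+d = 0 carry 1
  1+3+1 = 5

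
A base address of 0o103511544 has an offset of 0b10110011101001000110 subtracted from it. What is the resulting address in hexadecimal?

0x103591E

0o103511544 = 0x10E9364 in hexadecimal.
0b10110011101001000110 = 0xB3A46 in hexadecimal.
Subtract column by column in base 16:
  4-6 → E (borrow)
  6-4-1 → 1
  3-A → 9 (borrow)
  9-3-1 → 5
  E-B → 3
  0-0 → 0
  1-0 → 1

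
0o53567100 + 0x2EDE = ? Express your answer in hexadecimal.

0o53567100 = 0xAEEE40 in hexadecimal.
Add column by column in base 16, right to left:
  0+E = E
  4+D = 1 carry 1
  E+E+1 = D carry 1
  E+2+1 = 1 carry 1
  E+0+1 = F
  A+0 = A

0xAF1D1E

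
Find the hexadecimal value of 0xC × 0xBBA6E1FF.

0x8CBD297F4

Multiply each base-16 digit by 12, carrying:
  F×12 = 180 → write 4 carry 11
  F×12+11 = 191 → write F carry 11
  1×12+11 = 23 → write 7 carry 1
  E×12+1 = 169 → write 9 carry 10
  6×12+10 = 82 → write 2 carry 5
  A×12+5 = 125 → write D carry 7
  B×12+7 = 139 → write B carry 8
  B×12+8 = 140 → write C carry 8
  remaining carry: 8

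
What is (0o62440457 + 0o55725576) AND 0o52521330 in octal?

Add column by column in base 8, right to left:
  7+6 = 5 carry 1
  5+7+1 = 5 carry 1
  4+5+1 = 2 carry 1
  0+5+1 = 6
  4+2 = 6
  4+7 = 3 carry 1
  2+5+1 = 0 carry 1
  6+5+1 = 4 carry 1
  final carry 1
Sum = 0o140366255; now AND with 0o52521330:
  1&0=0, 4&5=4, 0&2=0, 3&5=1, 6&2=2, 6&1=0, 2&3=2, 5&3=1, 5&0=0

0o40120210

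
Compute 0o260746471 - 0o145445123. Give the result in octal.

0o113301346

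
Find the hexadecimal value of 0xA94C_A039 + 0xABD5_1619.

Add column by column in base 16, right to left:
  9+9 = 2 carry 1
  3+1+1 = 5
  0+6 = 6
  A+1 = B
  C+5 = 1 carry 1
  4+D+1 = 2 carry 1
  9+B+1 = 5 carry 1
  A+A+1 = 5 carry 1
  final carry 1

0x15521B652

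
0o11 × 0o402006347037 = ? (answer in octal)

Multiply each base-8 digit by 9, carrying:
  7×9 = 63 → write 7 carry 7
  3×9+7 = 34 → write 2 carry 4
  0×9+4 = 4 → write 4
  7×9 = 63 → write 7 carry 7
  4×9+7 = 43 → write 3 carry 5
  3×9+5 = 32 → write 0 carry 4
  6×9+4 = 58 → write 2 carry 7
  0×9+7 = 7 → write 7
  0×9 = 0 → write 0
  2×9 = 18 → write 2 carry 2
  0×9+2 = 2 → write 2
  4×9 = 36 → write 4 carry 4
  remaining carry: 4

0o4422072037427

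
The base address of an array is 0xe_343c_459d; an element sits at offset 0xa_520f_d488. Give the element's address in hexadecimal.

0x18864c1a25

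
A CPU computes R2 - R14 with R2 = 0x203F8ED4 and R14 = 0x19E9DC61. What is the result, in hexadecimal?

Subtract column by column in base 16:
  4-1 → 3
  D-6 → 7
  E-C → 2
  8-D → B (borrow)
  F-9-1 → 5
  3-E → 5 (borrow)
  0-9-1 → 6 (borrow)
  2-1-1 → 0

0x655B273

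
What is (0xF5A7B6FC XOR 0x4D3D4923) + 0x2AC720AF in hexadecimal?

0xE362208E

First 0xF5A7B6FC XOR 0x4D3D4923 = 0xB89AFFDF.
Add column by column in base 16, right to left:
  F+F = E carry 1
  D+A+1 = 8 carry 1
  F+0+1 = 0 carry 1
  F+2+1 = 2 carry 1
  A+7+1 = 2 carry 1
  9+C+1 = 6 carry 1
  8+A+1 = 3 carry 1
  B+2+1 = E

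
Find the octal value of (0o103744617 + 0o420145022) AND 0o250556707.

Add column by column in base 8, right to left:
  7+2 = 1 carry 1
  1+2+1 = 4
  6+0 = 6
  4+5 = 1 carry 1
  4+4+1 = 1 carry 1
  7+1+1 = 1 carry 1
  3+0+1 = 4
  0+2 = 2
  1+4 = 5
Sum = 0o524111641; now AND with 0o250556707:
  5&2=0, 2&5=0, 4&0=0, 1&5=1, 1&5=1, 1&6=0, 6&7=6, 4&0=0, 1&7=1

0o110601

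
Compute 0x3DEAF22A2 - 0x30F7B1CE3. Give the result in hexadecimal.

0xCF3405BF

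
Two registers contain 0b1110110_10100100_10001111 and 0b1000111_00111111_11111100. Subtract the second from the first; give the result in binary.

Subtract column by column in base 2:
  1-0 → 1
  1-0 → 1
  1-1 → 0
  1-1 → 0
  0-1 → 1 (borrow)
  0-1-1 → 0 (borrow)
  0-1-1 → 0 (borrow)
  1-1-1 → 1 (borrow)
  0-1-1 → 0 (borrow)
  0-1-1 → 0 (borrow)
  1-1-1 → 1 (borrow)
  0-1-1 → 0 (borrow)
  0-1-1 → 0 (borrow)
  1-1-1 → 1 (borrow)
  0-0-1 → 1 (borrow)
  1-0-1 → 0
  0-1 → 1 (borrow)
  1-1-1 → 1 (borrow)
  1-1-1 → 1 (borrow)
  0-0-1 → 1 (borrow)
  1-0-1 → 0
  1-0 → 1
  1-1 → 0

0b1011110110010010010011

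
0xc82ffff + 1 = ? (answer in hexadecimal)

0xc830000

The trailing 4 digits are F (max in base 16), so adding 1 cascades: they roll to 0 and the next digit up increments.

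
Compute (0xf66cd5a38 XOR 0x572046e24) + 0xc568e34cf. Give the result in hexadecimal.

0x166b5768eb

First 0xf66cd5a38 XOR 0x572046e24 = 0xa14c9341c.
Add column by column in base 16, right to left:
  c+f = b carry 1
  1+c+1 = e
  4+4 = 8
  3+3 = 6
  9+e = 7 carry 1
  c+8+1 = 5 carry 1
  4+6+1 = b
  1+5 = 6
  a+c = 6 carry 1
  final carry 1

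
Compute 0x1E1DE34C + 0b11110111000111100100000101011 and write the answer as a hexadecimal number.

0b11110111000111100100000101011 = 0x1EE3C82B in hexadecimal.
Add column by column in base 16, right to left:
  C+B = 7 carry 1
  4+2+1 = 7
  3+8 = B
  E+C = A carry 1
  D+3+1 = 1 carry 1
  1+E+1 = 0 carry 1
  E+E+1 = D carry 1
  1+1+1 = 3

0x3D01AB77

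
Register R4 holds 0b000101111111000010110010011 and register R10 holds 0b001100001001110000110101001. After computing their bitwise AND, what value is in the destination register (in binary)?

0b000100001001000000110000001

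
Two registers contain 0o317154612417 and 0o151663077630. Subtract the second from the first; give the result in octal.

0o145271512567

Subtract column by column in base 8:
  7-0 → 7
  1-3 → 6 (borrow)
  4-6-1 → 5 (borrow)
  2-7-1 → 2 (borrow)
  1-7-1 → 1 (borrow)
  6-0-1 → 5
  4-3 → 1
  5-6 → 7 (borrow)
  1-6-1 → 2 (borrow)
  7-1-1 → 5
  1-5 → 4 (borrow)
  3-1-1 → 1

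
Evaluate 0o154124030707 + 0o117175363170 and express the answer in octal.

0o273321414077

Add column by column in base 8, right to left:
  7+0 = 7
  0+7 = 7
  7+1 = 0 carry 1
  0+3+1 = 4
  3+6 = 1 carry 1
  0+3+1 = 4
  4+5 = 1 carry 1
  2+7+1 = 2 carry 1
  1+1+1 = 3
  4+7 = 3 carry 1
  5+1+1 = 7
  1+1 = 2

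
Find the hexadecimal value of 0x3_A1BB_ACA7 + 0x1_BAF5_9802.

Add column by column in base 16, right to left:
  7+2 = 9
  A+0 = A
  C+8 = 4 carry 1
  A+9+1 = 4 carry 1
  B+5+1 = 1 carry 1
  B+F+1 = B carry 1
  1+A+1 = C
  A+B = 5 carry 1
  3+1+1 = 5

0x55CB144A9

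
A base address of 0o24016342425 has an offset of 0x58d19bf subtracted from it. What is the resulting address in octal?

0x58d19bf = 0o543214677 in octal.
Subtract column by column in base 8:
  5-7 → 6 (borrow)
  2-7-1 → 2 (borrow)
  4-6-1 → 5 (borrow)
  2-4-1 → 5 (borrow)
  4-1-1 → 2
  3-2 → 1
  6-3 → 3
  1-4 → 5 (borrow)
  0-5-1 → 2 (borrow)
  4-0-1 → 3
  2-0 → 2

0o23253125526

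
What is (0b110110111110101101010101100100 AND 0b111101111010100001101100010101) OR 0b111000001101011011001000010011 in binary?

0b111100111111111011001100010111

0b110110111110101101010101100100 AND 0b111101111010100001101100010101 = 0b110100111010100001000100000100.
Then OR with 0b111000001101011011001000010011.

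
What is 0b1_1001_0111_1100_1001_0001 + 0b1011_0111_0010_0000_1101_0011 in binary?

0b110100001001110101100100

Add column by column in base 2, right to left:
  1+1 = 0 carry 1
  0+1+1 = 0 carry 1
  0+0+1 = 1
  0+0 = 0
  1+1 = 0 carry 1
  0+0+1 = 1
  0+1 = 1
  1+1 = 0 carry 1
  0+0+1 = 1
  0+0 = 0
  1+0 = 1
  1+0 = 1
  1+0 = 1
  1+1 = 0 carry 1
  1+0+1 = 0 carry 1
  0+0+1 = 1
  1+1 = 0 carry 1
  0+1+1 = 0 carry 1
  0+1+1 = 0 carry 1
  1+0+1 = 0 carry 1
  1+1+1 = 1 carry 1
  0+1+1 = 0 carry 1
  0+0+1 = 1
  0+1 = 1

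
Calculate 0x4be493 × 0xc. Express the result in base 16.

Multiply each base-16 digit by 12, carrying:
  3×12 = 36 → write 4 carry 2
  9×12+2 = 110 → write e carry 6
  4×12+6 = 54 → write 6 carry 3
  e×12+3 = 171 → write b carry 10
  b×12+10 = 142 → write e carry 8
  4×12+8 = 56 → write 8 carry 3
  remaining carry: 3

0x38eb6e4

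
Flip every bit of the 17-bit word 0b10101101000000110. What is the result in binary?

Invert each bit: 10101101000000110 → 01010010111111001.

0b01010010111111001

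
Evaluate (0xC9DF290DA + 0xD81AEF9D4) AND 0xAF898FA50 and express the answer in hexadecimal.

Add column by column in base 16, right to left:
  A+4 = E
  D+D = A carry 1
  0+9+1 = A
  9+F = 8 carry 1
  2+E+1 = 1 carry 1
  F+A+1 = A carry 1
  D+1+1 = F
  9+8 = 1 carry 1
  C+D+1 = A carry 1
  final carry 1
Sum = 0x1A1FA18AAE; now AND with 0xAF898FA50:
  1&0=0, A&A=A, 1&F=1, F&8=8, A&9=8, 1&8=0, 8&F=8, A&A=A, A&5=0, E&0=0

0xA18808A00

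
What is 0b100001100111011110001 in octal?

0o4147361

Group the bits in threes: 100 001 100 111 011 110 001 → 4147361.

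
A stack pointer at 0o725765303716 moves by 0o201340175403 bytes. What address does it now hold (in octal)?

0o1127325501321

Add column by column in base 8, right to left:
  6+3 = 1 carry 1
  1+0+1 = 2
  7+4 = 3 carry 1
  3+5+1 = 1 carry 1
  0+7+1 = 0 carry 1
  3+1+1 = 5
  5+0 = 5
  6+4 = 2 carry 1
  7+3+1 = 3 carry 1
  5+1+1 = 7
  2+0 = 2
  7+2 = 1 carry 1
  final carry 1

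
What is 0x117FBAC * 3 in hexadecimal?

0x347F304

Multiply each base-16 digit by 3, carrying:
  C×3 = 36 → write 4 carry 2
  A×3+2 = 32 → write 0 carry 2
  B×3+2 = 35 → write 3 carry 2
  F×3+2 = 47 → write F carry 2
  7×3+2 = 23 → write 7 carry 1
  1×3+1 = 4 → write 4
  1×3 = 3 → write 3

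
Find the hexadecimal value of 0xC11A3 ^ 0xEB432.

0x2A591

XOR each hex digit independently (no carries):
  C^E=2, 1^B=A, 1^4=5, A^3=9, 3^2=1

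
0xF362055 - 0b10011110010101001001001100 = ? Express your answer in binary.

0xF362055 = 0b1111001101100010000001010101 in binary.
Subtract column by column in base 2:
  1-0 → 1
  0-0 → 0
  1-1 → 0
  0-1 → 1 (borrow)
  1-0-1 → 0
  0-0 → 0
  1-1 → 0
  0-0 → 0
  0-0 → 0
  0-1 → 1 (borrow)
  0-0-1 → 1 (borrow)
  0-0-1 → 1 (borrow)
  0-1-1 → 0 (borrow)
  1-0-1 → 0
  0-1 → 1 (borrow)
  0-0-1 → 1 (borrow)
  0-1-1 → 0 (borrow)
  1-0-1 → 0
  1-0 → 1
  0-1 → 1 (borrow)
  1-1-1 → 1 (borrow)
  1-1-1 → 1 (borrow)
  0-1-1 → 0 (borrow)
  0-0-1 → 1 (borrow)
  1-0-1 → 0
  1-1 → 0
  1-0 → 1
  1-0 → 1

0b1100101111001100111000001001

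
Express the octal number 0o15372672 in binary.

0b1101011111010110111010

Each octal digit is 3 bits: 1=001 5=101 3=011 7=111 2=010 6=110 7=111 2=010.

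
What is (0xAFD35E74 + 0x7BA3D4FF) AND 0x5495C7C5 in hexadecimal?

Add column by column in base 16, right to left:
  4+F = 3 carry 1
  7+F+1 = 7 carry 1
  E+4+1 = 3 carry 1
  5+D+1 = 3 carry 1
  3+3+1 = 7
  D+A = 7 carry 1
  F+B+1 = B carry 1
  A+7+1 = 2 carry 1
  final carry 1
Sum = 0x12B773373; now AND with 0x5495C7C5:
  1&0=0, 2&5=0, B&4=0, 7&9=1, 7&5=5, 3&C=0, 3&7=3, 7&C=4, 3&5=1

0x150341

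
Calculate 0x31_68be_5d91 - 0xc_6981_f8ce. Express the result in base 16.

0x24ff3c64c3

Subtract column by column in base 16:
  1-e → 3 (borrow)
  9-c-1 → c (borrow)
  d-8-1 → 4
  5-f → 6 (borrow)
  e-1-1 → c
  b-8 → 3
  8-9 → f (borrow)
  6-6-1 → f (borrow)
  1-c-1 → 4 (borrow)
  3-0-1 → 2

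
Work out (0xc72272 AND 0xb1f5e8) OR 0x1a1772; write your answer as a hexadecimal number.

0x9b3772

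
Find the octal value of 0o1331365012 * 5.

0o7077311062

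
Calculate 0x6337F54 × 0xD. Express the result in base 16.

0x509D7744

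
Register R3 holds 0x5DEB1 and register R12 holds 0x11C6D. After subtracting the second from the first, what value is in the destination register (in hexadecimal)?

Subtract column by column in base 16:
  1-D → 4 (borrow)
  B-6-1 → 4
  E-C → 2
  D-1 → C
  5-1 → 4

0x4C244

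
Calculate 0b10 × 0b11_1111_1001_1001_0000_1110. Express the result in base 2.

0b11111110011001000011100

Multiply each base-2 digit by 2, carrying:
  0×2 = 0 → write 0
  1×2 = 2 → write 0 carry 1
  1×2+1 = 3 → write 1 carry 1
  1×2+1 = 3 → write 1 carry 1
  0×2+1 = 1 → write 1
  0×2 = 0 → write 0
  0×2 = 0 → write 0
  0×2 = 0 → write 0
  1×2 = 2 → write 0 carry 1
  0×2+1 = 1 → write 1
  0×2 = 0 → write 0
  1×2 = 2 → write 0 carry 1
  1×2+1 = 3 → write 1 carry 1
  0×2+1 = 1 → write 1
  0×2 = 0 → write 0
  1×2 = 2 → write 0 carry 1
  1×2+1 = 3 → write 1 carry 1
  1×2+1 = 3 → write 1 carry 1
  1×2+1 = 3 → write 1 carry 1
  1×2+1 = 3 → write 1 carry 1
  1×2+1 = 3 → write 1 carry 1
  1×2+1 = 3 → write 1 carry 1
  remaining carry: 1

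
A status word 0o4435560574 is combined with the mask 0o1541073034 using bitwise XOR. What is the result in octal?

0o5174513540

XOR each oct digit independently (no carries):
  4^1=5, 4^5=1, 3^4=7, 5^1=4, 5^0=5, 6^7=1, 0^3=3, 5^0=5, 7^3=4, 4^4=0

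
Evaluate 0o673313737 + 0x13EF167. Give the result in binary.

0b1000001011001000100101000110

0o673313737 = 0b110111011011001011111011111 in binary.
0x13EF167 = 0b1001111101111000101100111 in binary.
Add column by column in base 2, right to left:
  1+1 = 0 carry 1
  1+1+1 = 1 carry 1
  1+1+1 = 1 carry 1
  1+0+1 = 0 carry 1
  1+0+1 = 0 carry 1
  0+1+1 = 0 carry 1
  1+1+1 = 1 carry 1
  1+0+1 = 0 carry 1
  1+1+1 = 1 carry 1
  1+0+1 = 0 carry 1
  1+0+1 = 0 carry 1
  0+0+1 = 1
  1+1 = 0 carry 1
  0+1+1 = 0 carry 1
  0+1+1 = 0 carry 1
  1+1+1 = 1 carry 1
  1+0+1 = 0 carry 1
  0+1+1 = 0 carry 1
  1+1+1 = 1 carry 1
  1+1+1 = 1 carry 1
  0+1+1 = 0 carry 1
  1+1+1 = 1 carry 1
  1+0+1 = 0 carry 1
  1+0+1 = 0 carry 1
  0+1+1 = 0 carry 1
  1+0+1 = 0 carry 1
  1+0+1 = 0 carry 1
  final carry 1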